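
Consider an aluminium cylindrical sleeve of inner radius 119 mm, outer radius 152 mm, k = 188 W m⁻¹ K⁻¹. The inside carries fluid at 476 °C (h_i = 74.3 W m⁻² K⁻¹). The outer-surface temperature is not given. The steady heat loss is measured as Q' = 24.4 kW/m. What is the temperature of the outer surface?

Series resistances:
  R'_conv,in = 1/(2πr h) = 1/(2π·0.119·74.3) = 0.01800 m·K/W
  R'_aluminium = ln(0.152/0.119)/(2πk) = 0.2448/(2π·188) = 2.072×10^-4 m·K/W
ΣR = 0.01821 m·K/W
ΔT = Q'·ΣR = 24400 × 0.01821 = 444.3 K
Heat flows outward, so T_out = T_in − ΔT = 476 − 444.3 = 31.7 °C

T_out = 31.7 °C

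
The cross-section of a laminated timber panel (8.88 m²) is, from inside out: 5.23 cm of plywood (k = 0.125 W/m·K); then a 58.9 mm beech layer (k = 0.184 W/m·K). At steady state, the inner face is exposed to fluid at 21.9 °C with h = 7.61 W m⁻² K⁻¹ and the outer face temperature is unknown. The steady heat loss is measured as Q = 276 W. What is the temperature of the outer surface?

Sum the resistances:
  R_conv,in = 1/(hA) = 1/(7.61·8.88) = 0.01480 K/W
  R_plywood = L/(kA) = 0.0523/(0.125·8.88) = 0.04712 K/W
  R_beech = L/(kA) = 0.0589/(0.184·8.88) = 0.03605 K/W
ΣR = 0.09796 K/W
ΔT = Q·ΣR = 276 × 0.09796 = 27.04 K
Heat flows outward, so T_out = T_in − ΔT = 21.9 − 27.04 = -5.14 °C

T_out = -5.14 °C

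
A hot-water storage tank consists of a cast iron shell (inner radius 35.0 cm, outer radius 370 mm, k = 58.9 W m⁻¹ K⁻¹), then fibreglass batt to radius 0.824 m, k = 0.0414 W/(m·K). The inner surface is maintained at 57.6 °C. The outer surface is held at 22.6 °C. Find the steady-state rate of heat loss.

Q = 12.2 W

Treat each layer as a resistance in series:
  R_cast iron = (1/0.350 − 1/0.370)/(4πk) = 0.1544/(4π·58.9) = 2.087×10^-4 K/W
  R_fibreglass batt = (1/0.370 − 1/0.824)/(4πk) = 1.489/(4π·0.0414) = 2.862 K/W
ΣR = 2.087×10^-4 + 2.862 = 2.862 K/W
Q = ΔT/ΣR = (57.6 °C − 22.6 °C)/2.862 = 12.2 W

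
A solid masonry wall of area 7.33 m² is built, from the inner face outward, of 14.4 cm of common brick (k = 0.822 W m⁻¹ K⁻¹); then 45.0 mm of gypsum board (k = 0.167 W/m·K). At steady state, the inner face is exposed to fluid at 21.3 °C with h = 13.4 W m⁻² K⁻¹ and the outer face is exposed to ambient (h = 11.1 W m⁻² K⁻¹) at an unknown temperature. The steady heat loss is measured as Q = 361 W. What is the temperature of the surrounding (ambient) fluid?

T_out = -8.71 °C

Series resistances:
  R_conv,in = 1/(hA) = 1/(13.4·7.33) = 0.01018 K/W
  R_common brick = L/(kA) = 0.144/(0.822·7.33) = 0.02390 K/W
  R_gypsum board = L/(kA) = 0.0450/(0.167·7.33) = 0.03676 K/W
  R_conv,out = 1/(hA) = 1/(11.1·7.33) = 0.01229 K/W
ΣR = 0.08313 K/W
ΔT = Q·ΣR = 361 × 0.08313 = 30.01 K
Heat flows outward, so T_out = T_in − ΔT = 21.3 − 30.01 = -8.71 °C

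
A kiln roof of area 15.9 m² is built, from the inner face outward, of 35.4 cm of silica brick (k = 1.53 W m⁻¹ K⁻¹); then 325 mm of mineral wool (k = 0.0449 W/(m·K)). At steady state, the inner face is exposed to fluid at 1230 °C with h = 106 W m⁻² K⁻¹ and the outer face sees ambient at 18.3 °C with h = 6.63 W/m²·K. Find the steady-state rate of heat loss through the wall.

Q = 2.53 kW

Resistance network (inner→outer):
  R_conv,in = 1/(hA) = 1/(106·15.9) = 5.933×10^-4 K/W
  R_silica brick = L/(kA) = 0.354/(1.53·15.9) = 0.01455 K/W
  R_mineral wool = L/(kA) = 0.325/(0.0449·15.9) = 0.4552 K/W
  R_conv,out = 1/(hA) = 1/(6.63·15.9) = 0.009486 K/W
ΣR = 5.933×10^-4 + 0.01455 + 0.4552 + 0.009486 = 0.4798 K/W
Q = ΔT/ΣR = (1230 °C − 18.3 °C)/0.4798 = 2530 W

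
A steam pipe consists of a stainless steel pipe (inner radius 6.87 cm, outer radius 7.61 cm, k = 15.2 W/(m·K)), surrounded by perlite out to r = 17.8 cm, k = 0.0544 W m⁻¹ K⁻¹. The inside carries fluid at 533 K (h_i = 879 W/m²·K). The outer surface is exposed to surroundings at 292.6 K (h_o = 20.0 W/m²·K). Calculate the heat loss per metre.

Q' = 94.9 W/m

Resistance network (inner→outer):
  R'_conv,in = 1/(2πr h) = 1/(2π·0.0687·879) = 0.002636 m·K/W
  R'_stainless steel = ln(0.0761/0.0687)/(2πk) = 0.1023/(2π·15.2) = 0.001071 m·K/W
  R'_perlite = ln(0.178/0.0761)/(2πk) = 0.8497/(2π·0.0544) = 2.486 m·K/W
  R'_conv,out = 1/(2πr h) = 1/(2π·0.178·20.0) = 0.04471 m·K/W
ΣR = 0.002636 + 0.001071 + 2.486 + 0.04471 = 2.534 m·K/W
Q' = ΔT/ΣR = (533 K − 292.6 K)/2.534 = 94.9 W/m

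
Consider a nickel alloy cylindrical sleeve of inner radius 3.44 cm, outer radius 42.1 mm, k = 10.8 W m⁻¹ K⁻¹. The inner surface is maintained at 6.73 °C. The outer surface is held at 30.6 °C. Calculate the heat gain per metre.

Q' = 8020 W/m

Q' = 2πk·ΔT/ln(r₂/r₁) = 2π × 10.8 × 23.87 / ln(0.0421/0.0344) = 8020 W/m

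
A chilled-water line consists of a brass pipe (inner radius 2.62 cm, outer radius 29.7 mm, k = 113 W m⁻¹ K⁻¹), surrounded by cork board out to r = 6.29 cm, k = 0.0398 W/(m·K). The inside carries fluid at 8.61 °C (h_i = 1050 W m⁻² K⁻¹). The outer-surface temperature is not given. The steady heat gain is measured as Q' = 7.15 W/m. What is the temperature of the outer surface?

Series resistances:
  R'_conv,in = 1/(2πr h) = 1/(2π·0.0262·1050) = 0.005785 m·K/W
  R'_brass = ln(0.0297/0.0262)/(2πk) = 0.1254/(2π·113) = 1.766×10^-4 m·K/W
  R'_cork board = ln(0.0629/0.0297)/(2πk) = 0.7504/(2π·0.0398) = 3.001 m·K/W
ΣR = 3.007 m·K/W
ΔT = Q'·ΣR = 7.15 × 3.007 = 21.50 K
Heat flows inward, so T_out = T_in + ΔT = 8.61 + 21.50 = 30.1 °C

T_out = 30.1 °C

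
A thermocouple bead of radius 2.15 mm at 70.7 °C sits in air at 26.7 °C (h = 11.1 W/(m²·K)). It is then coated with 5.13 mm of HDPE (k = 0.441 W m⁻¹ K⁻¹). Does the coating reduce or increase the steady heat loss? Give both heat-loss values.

Critical radius for a sphere: r_cr = 2k/h = 0.0795 m = 7.95 cm.
Outer radius after coating: r₂ = 0.00215 + 0.00513 = 0.00728 m.
Since r₁ < r_cr and r₂ ≤ r_cr, the coating moves toward the maximum at r_cr — heat loss rises.
Bare: R = 1/(4πr₁²h) = 1551 K/W; Q = 44/1551 = 0.0284 W.
Coated: R = R_cond + R_conv = 194.4 K/W; Q = 44/194.4 = 0.226 W.

increases: 0.0284 → 0.226 W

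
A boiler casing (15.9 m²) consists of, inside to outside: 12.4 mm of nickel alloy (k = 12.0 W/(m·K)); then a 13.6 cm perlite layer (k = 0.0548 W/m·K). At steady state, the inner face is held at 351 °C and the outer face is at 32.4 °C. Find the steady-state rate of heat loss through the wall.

Treat each layer as a resistance in series:
  R_nickel alloy = L/(kA) = 0.0124/(12.0·15.9) = 6.499×10^-5 K/W
  R_perlite = L/(kA) = 0.136/(0.0548·15.9) = 0.1561 K/W
ΣR = 6.499×10^-5 + 0.1561 = 0.1562 K/W
Q = ΔT/ΣR = (351 °C − 32.4 °C)/0.1562 = 2040 W

Q = 2040 W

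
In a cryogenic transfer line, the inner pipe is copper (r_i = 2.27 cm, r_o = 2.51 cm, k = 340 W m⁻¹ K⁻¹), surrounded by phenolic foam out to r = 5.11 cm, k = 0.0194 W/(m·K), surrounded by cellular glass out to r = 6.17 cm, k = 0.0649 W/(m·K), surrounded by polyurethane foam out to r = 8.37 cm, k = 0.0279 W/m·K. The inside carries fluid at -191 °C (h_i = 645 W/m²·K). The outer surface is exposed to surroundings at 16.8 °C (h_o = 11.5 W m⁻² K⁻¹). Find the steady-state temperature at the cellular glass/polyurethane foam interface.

T = -31.4 °C

Resistance network (inner→outer):
  R'_conv,in = 1/(2πr h) = 1/(2π·0.0227·645) = 0.01087 m·K/W
  R'_copper = ln(0.0251/0.0227)/(2πk) = 0.1005/(2π·340) = 4.705×10^-5 m·K/W
  R'_phenolic foam = ln(0.0511/0.0251)/(2πk) = 0.7109/(2π·0.0194) = 5.832 m·K/W
  R'_cellular glass = ln(0.0617/0.0511)/(2πk) = 0.1885/(2π·0.0649) = 0.4623 m·K/W
  R'_polyurethane foam = ln(0.0837/0.0617)/(2πk) = 0.3050/(2π·0.0279) = 1.740 m·K/W
  R'_conv,out = 1/(2πr h) = 1/(2π·0.0837·11.5) = 0.1653 m·K/W
ΣR = 0.01087 + 4.705×10^-5 + 5.832 + 0.4623 + 1.740 + 0.1653 = 8.211 m·K/W
Q' = ΔT/ΣR = (-191 °C − 16.8 °C)/8.211 = -25.31 W/m
From the inner boundary to the cellular glass/polyurethane foam interface, ΣR_partial = 6.305 m·K/W.
T_interface = T_in − Q'·ΣR_partial = -191 °C − (-25.31)(6.305) = -31.4 °C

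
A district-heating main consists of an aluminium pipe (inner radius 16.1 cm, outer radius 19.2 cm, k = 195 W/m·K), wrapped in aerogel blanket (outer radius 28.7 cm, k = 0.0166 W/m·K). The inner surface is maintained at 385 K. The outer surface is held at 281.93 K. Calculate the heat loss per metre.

Q' = 26.7 W/m

Resistance network (inner→outer):
  R'_aluminium = ln(0.192/0.161)/(2πk) = 0.1761/(2π·195) = 1.437×10^-4 m·K/W
  R'_aerogel blanket = ln(0.287/0.192)/(2πk) = 0.4020/(2π·0.0166) = 3.854 m·K/W
ΣR = 1.437×10^-4 + 3.854 = 3.854 m·K/W
Q' = ΔT/ΣR = (385 K − 281.93 K)/3.854 = 26.7 W/m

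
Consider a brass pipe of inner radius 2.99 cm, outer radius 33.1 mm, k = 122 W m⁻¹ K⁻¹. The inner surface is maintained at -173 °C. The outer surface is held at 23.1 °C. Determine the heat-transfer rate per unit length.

Q' = 2πk·ΔT/ln(r₂/r₁) = 2π × 122 × 196.1 / ln(0.0331/0.0299) = 1.48×10^6 W/m

Q' = 1.48×10^6 W/m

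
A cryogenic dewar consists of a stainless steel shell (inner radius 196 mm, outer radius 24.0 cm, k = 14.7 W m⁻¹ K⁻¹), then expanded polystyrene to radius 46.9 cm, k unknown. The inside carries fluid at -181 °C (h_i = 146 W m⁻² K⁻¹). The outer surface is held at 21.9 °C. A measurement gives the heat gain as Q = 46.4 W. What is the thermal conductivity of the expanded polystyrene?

k = 0.0372 W/m·K

ΣR = ΔT/Q = |-181 − 21.9|/46.4 = 4.373 K/W
Known resistances:
  R_conv,in = 1/(4πr²h) = 1/(4π·0.196²·146) = 0.01419 K/W
  R_stainless steel = (1/0.196 − 1/0.240)/(4πk) = 0.9354/(4π·14.7) = 0.005064 K/W
R_expanded polystyrene = ΣR − ΣR_known = 4.373 − 0.01925 = 4.354 K/W
(1/r₁−1/r₂)/(4πk) = 4.354 ⇒ k = 2.034/(4π·4.354) = 0.0372 W/m·K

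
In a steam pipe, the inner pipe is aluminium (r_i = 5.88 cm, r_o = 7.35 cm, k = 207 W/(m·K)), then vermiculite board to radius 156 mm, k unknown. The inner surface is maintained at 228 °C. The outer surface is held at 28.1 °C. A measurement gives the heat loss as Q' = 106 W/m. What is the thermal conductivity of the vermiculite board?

ΣR = ΔT/Q' = |228 − 28.1|/106 = 1.886 m·K/W
Known resistances:
  R'_aluminium = ln(0.0735/0.0588)/(2πk) = 0.2231/(2π·207) = 1.716×10^-4 m·K/W
R_vermiculite board = ΣR − ΣR_known = 1.886 − 1.716×10^-4 = 1.886 m·K/W
ln(r₂/r₁)/(2πk) = 1.886 ⇒ k = 0.7526/(2π·1.886) = 0.0635 W/m·K

k = 0.0635 W/m·K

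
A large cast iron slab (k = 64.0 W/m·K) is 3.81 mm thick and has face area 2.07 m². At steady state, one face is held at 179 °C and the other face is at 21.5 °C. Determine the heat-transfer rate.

Q = kA·ΔT/L = 64.0 × 2.07 × |179 °C − 21.5 °C| / 0.00381 = 5.48×10^6 W

Q = 5.48×10^6 W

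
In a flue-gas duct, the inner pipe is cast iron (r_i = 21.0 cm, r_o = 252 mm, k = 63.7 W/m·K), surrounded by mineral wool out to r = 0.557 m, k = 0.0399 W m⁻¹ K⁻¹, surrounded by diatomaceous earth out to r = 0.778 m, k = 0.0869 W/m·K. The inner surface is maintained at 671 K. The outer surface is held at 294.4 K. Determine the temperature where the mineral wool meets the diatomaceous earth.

Resistance network (inner→outer):
  R'_cast iron = ln(0.252/0.210)/(2πk) = 0.1823/(2π·63.7) = 4.555×10^-4 m·K/W
  R'_mineral wool = ln(0.557/0.252)/(2πk) = 0.7931/(2π·0.0399) = 3.164 m·K/W
  R'_diatomaceous earth = ln(0.778/0.557)/(2πk) = 0.3342/(2π·0.0869) = 0.6120 m·K/W
ΣR = 4.555×10^-4 + 3.164 + 0.6120 = 3.776 m·K/W
Q' = ΔT/ΣR = (671 K − 294.4 K)/3.776 = 99.74 W/m
From the inner boundary to the mineral wool/diatomaceous earth interface, ΣR_partial = 3.164 m·K/W.
T_interface = T_in − Q'·ΣR_partial = 671 K − (99.74)(3.164) = 355.4 K

T = 355.4 K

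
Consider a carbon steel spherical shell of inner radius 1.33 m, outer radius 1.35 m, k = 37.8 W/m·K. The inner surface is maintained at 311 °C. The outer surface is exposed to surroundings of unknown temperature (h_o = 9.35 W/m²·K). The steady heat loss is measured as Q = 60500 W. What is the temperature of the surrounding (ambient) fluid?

T_out = 27.1 °C

Series resistances:
  R_carbon steel = (1/1.33 − 1/1.35)/(4πk) = 0.01114/(4π·37.8) = 2.345×10^-5 K/W
  R_conv,out = 1/(4πr²h) = 1/(4π·1.35²·9.35) = 0.004670 K/W
ΣR = 0.004693 K/W
ΔT = Q·ΣR = 60500 × 0.004693 = 283.9 K
Heat flows outward, so T_out = T_in − ΔT = 311 − 283.9 = 27.1 °C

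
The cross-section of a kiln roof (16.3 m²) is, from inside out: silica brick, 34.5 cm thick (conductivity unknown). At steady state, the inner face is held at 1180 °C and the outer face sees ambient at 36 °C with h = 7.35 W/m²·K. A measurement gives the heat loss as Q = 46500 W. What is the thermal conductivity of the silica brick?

ΣR = ΔT/Q = |1180 − 36|/46500 = 0.02460 K/W
Known resistances:
  R_conv,out = 1/(hA) = 1/(7.35·16.3) = 0.008347 K/W
R_silica brick = ΣR − ΣR_known = 0.02460 − 0.008347 = 0.01625 K/W
L/(kA) = 0.01625 ⇒ k = 0.345/(0.01625·16.3) = 1.30 W/m·K

k = 1.30 W/m·K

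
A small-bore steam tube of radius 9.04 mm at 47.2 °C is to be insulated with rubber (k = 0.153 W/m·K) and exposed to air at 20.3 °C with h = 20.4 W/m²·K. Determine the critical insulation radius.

r_cr = 0.750 cm

For a cylinder, r_cr = k_ins/h = 0.153/20.4 = 0.00750 m = 0.750 cm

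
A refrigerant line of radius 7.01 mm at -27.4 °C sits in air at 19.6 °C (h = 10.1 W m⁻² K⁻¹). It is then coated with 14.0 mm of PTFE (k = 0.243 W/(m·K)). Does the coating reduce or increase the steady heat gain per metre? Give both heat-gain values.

Critical radius for a cylinder: r_cr = k/h = 0.0241 m = 2.41 cm.
Outer radius after coating: r₂ = 0.00701 + 0.0140 = 0.02101 m.
Since r₁ < r_cr and r₂ ≤ r_cr, the coating moves toward the maximum at r_cr — heat gain rises.
Bare: R = 1/(2πr₁h) = 2.248 m·K/W; Q = 47/2.248 = 20.9 W/m.
Coated: R = R_cond + R_conv = 1.469 m·K/W; Q = 47/1.469 = 32.0 W/m.

increases: 20.9 → 32.0 W/m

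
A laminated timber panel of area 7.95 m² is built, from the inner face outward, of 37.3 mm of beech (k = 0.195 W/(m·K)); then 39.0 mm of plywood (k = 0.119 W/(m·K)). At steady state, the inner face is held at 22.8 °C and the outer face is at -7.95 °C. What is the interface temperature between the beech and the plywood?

T = 11.5 °C

Resistance network (inner→outer):
  R_beech = L/(kA) = 0.0373/(0.195·7.95) = 0.02406 K/W
  R_plywood = L/(kA) = 0.0390/(0.119·7.95) = 0.04122 K/W
ΣR = 0.02406 + 0.04122 = 0.06528 K/W
Q = ΔT/ΣR = (22.8 °C − -7.95 °C)/0.06528 = 471.0 W
From the inner boundary to the beech/plywood interface, ΣR_partial = 0.02406 K/W.
T_interface = T_in − Q·ΣR_partial = 22.8 °C − (471.0)(0.02406) = 11.5 °C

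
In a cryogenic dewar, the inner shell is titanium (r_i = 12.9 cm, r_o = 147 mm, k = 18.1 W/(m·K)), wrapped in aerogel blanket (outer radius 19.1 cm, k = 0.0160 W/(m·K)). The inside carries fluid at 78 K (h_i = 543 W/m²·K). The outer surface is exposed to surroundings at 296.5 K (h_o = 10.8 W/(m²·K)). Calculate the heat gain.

Q = 27.3 W

Resistance network (inner→outer):
  R_conv,in = 1/(4πr²h) = 1/(4π·0.129²·543) = 0.008807 K/W
  R_titanium = (1/0.129 − 1/0.147)/(4πk) = 0.9492/(4π·18.1) = 0.004173 K/W
  R_aerogel blanket = (1/0.147 − 1/0.191)/(4πk) = 1.567/(4π·0.0160) = 7.794 K/W
  R_conv,out = 1/(4πr²h) = 1/(4π·0.191²·10.8) = 0.2020 K/W
ΣR = 0.008807 + 0.004173 + 7.794 + 0.2020 = 8.009 K/W
Q = ΔT/ΣR = (78 K − 296.5 K)/8.009 = -27.3 W
(Negative Q ⇒ heat flows inward; heat gain = 27.3 W.)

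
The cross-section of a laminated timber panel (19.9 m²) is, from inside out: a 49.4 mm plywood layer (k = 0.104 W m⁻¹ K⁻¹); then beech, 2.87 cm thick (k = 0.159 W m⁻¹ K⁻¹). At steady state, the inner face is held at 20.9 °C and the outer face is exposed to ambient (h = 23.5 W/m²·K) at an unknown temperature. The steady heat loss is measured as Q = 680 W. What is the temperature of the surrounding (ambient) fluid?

T_out = -2.95 °C

Sum the resistances:
  R_plywood = L/(kA) = 0.0494/(0.104·19.9) = 0.02387 K/W
  R_beech = L/(kA) = 0.0287/(0.159·19.9) = 0.009071 K/W
  R_conv,out = 1/(hA) = 1/(23.5·19.9) = 0.002138 K/W
ΣR = 0.03508 K/W
ΔT = Q·ΣR = 680 × 0.03508 = 23.85 K
Heat flows outward, so T_out = T_in − ΔT = 20.9 − 23.85 = -2.95 °C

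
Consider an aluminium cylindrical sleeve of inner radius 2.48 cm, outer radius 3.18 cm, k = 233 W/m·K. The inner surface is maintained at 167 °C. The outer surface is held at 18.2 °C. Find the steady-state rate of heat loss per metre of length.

Q' = 2πk·ΔT/ln(r₂/r₁) = 2π × 233 × 148.8 / ln(0.0318/0.0248) = 8.76×10^5 W/m

Q' = 876 kW/m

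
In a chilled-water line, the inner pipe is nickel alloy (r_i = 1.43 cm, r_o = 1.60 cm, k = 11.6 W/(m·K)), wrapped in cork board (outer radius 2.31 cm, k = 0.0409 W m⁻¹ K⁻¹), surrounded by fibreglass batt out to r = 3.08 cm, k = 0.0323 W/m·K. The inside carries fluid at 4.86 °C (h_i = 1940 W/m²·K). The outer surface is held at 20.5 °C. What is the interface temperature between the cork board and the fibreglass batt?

Treat each layer as a resistance in series:
  R'_conv,in = 1/(2πr h) = 1/(2π·0.0143·1940) = 0.005737 m·K/W
  R'_nickel alloy = ln(0.0160/0.0143)/(2πk) = 0.1123/(2π·11.6) = 0.001541 m·K/W
  R'_cork board = ln(0.0231/0.0160)/(2πk) = 0.3672/(2π·0.0409) = 1.429 m·K/W
  R'_fibreglass batt = ln(0.0308/0.0231)/(2πk) = 0.2877/(2π·0.0323) = 1.418 m·K/W
ΣR = 0.005737 + 0.001541 + 1.429 + 1.418 = 2.854 m·K/W
Q' = ΔT/ΣR = (4.86 °C − 20.5 °C)/2.854 = -5.480 W/m
From the inner boundary to the cork board/fibreglass batt interface, ΣR_partial = 1.436 m·K/W.
T_interface = T_in − Q'·ΣR_partial = 4.86 °C − (-5.480)(1.436) = 12.7 °C

T = 12.7 °C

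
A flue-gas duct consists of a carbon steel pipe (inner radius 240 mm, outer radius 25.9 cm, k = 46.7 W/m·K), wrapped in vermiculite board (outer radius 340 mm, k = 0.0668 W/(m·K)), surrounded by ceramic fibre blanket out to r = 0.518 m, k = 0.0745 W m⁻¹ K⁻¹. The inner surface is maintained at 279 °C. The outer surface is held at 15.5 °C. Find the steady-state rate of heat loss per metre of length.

Q' = 170 W/m

Series thermal resistances, inner to outer:
  R'_carbon steel = ln(0.259/0.240)/(2πk) = 0.07619/(2π·46.7) = 2.597×10^-4 m·K/W
  R'_vermiculite board = ln(0.340/0.259)/(2πk) = 0.2721/(2π·0.0668) = 0.6483 m·K/W
  R'_ceramic fibre blanket = ln(0.518/0.340)/(2πk) = 0.4210/(2π·0.0745) = 0.8994 m·K/W
ΣR = 2.597×10^-4 + 0.6483 + 0.8994 = 1.548 m·K/W
Q' = ΔT/ΣR = (279 °C − 15.5 °C)/1.548 = 170 W/m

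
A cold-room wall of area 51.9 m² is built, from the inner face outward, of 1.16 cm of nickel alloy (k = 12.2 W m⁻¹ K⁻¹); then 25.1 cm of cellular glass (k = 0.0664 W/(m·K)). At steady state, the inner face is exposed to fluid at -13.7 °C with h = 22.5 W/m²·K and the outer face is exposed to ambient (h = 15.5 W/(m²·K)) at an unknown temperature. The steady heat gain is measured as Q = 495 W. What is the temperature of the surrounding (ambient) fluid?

T_out = 23.4 °C

Series resistances:
  R_conv,in = 1/(hA) = 1/(22.5·51.9) = 8.563×10^-4 K/W
  R_nickel alloy = L/(kA) = 0.0116/(12.2·51.9) = 1.832×10^-5 K/W
  R_cellular glass = L/(kA) = 0.251/(0.0664·51.9) = 0.07283 K/W
  R_conv,out = 1/(hA) = 1/(15.5·51.9) = 0.001243 K/W
ΣR = 0.07495 K/W
ΔT = Q·ΣR = 495 × 0.07495 = 37.10 K
Heat flows inward, so T_out = T_in + ΔT = -13.7 + 37.10 = 23.4 °C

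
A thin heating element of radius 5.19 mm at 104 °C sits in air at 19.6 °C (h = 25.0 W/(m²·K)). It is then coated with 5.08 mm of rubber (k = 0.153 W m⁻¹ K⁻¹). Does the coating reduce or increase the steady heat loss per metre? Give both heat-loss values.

Critical radius for a cylinder: r_cr = k/h = 0.00612 m = 0.612 cm.
Outer radius after coating: r₂ = 0.00519 + 0.00508 = 0.01027 m.
r₁ < r_cr < r₂: heat loss rises to a maximum at r_cr then falls. Whether the coating helps depends on whether Q(r₂) has dropped back below Q(r₁).
Bare: R = 1/(2πr₁h) = 1.227 m·K/W; Q = 84.4/1.227 = 68.8 W/m.
Coated: R = R_cond + R_conv = 1.330 m·K/W; Q = 84.4/1.330 = 63.5 W/m.

reduces: 68.8 → 63.5 W/m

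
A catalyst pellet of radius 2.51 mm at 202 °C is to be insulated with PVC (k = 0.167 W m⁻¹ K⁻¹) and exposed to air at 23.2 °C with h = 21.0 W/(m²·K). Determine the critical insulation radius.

r_cr = 1.59 cm

For a sphere, r_cr = 2k_ins/h = 2·0.167/21.0 = 0.0159 m = 1.59 cm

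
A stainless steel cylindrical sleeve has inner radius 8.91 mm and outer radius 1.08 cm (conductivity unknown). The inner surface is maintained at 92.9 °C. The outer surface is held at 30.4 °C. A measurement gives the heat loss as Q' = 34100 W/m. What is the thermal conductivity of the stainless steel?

ΣR = ΔT/Q' = |92.9 − 30.4|/34100 = 0.001833 m·K/W
ln(r₂/r₁)/(2πk) = 0.001833 ⇒ k = 0.1924/(2π·0.001833) = 16.7 W/m·K

k = 16.7 W/m·K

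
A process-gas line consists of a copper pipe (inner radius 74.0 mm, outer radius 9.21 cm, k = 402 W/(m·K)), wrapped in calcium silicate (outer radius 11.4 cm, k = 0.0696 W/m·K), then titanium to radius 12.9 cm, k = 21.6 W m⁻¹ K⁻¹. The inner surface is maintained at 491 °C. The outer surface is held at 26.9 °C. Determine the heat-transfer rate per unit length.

Q' = 949 W/m

Resistance network (inner→outer):
  R'_copper = ln(0.0921/0.0740)/(2πk) = 0.2188/(2π·402) = 8.663×10^-5 m·K/W
  R'_calcium silicate = ln(0.114/0.0921)/(2πk) = 0.2133/(2π·0.0696) = 0.4878 m·K/W
  R'_titanium = ln(0.129/0.114)/(2πk) = 0.1236/(2π·21.6) = 9.108×10^-4 m·K/W
ΣR = 8.663×10^-5 + 0.4878 + 9.108×10^-4 = 0.4888 m·K/W
Q' = ΔT/ΣR = (491 °C − 26.9 °C)/0.4888 = 949 W/m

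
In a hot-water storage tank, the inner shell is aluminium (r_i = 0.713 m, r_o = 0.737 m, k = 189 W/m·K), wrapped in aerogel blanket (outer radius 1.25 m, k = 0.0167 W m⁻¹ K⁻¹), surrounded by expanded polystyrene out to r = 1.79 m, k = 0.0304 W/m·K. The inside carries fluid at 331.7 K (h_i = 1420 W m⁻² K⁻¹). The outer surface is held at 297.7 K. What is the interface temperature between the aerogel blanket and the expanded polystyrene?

T = 304.2 K

Series thermal resistances, inner to outer:
  R_conv,in = 1/(4πr²h) = 1/(4π·0.713²·1420) = 1.102×10^-4 K/W
  R_aluminium = (1/0.713 − 1/0.737)/(4πk) = 0.04567/(4π·189) = 1.923×10^-5 K/W
  R_aerogel blanket = (1/0.737 − 1/1.25)/(4πk) = 0.5569/(4π·0.0167) = 2.653 K/W
  R_expanded polystyrene = (1/1.25 − 1/1.79)/(4πk) = 0.2413/(4π·0.0304) = 0.6318 K/W
ΣR = 1.102×10^-4 + 1.923×10^-5 + 2.653 + 0.6318 = 3.285 K/W
Q = ΔT/ΣR = (331.7 K − 297.7 K)/3.285 = 10.35 W
From the inner boundary to the aerogel blanket/expanded polystyrene interface, ΣR_partial = 2.653 K/W.
T_interface = T_in − Q·ΣR_partial = 331.7 K − (10.35)(2.653) = 304.2 K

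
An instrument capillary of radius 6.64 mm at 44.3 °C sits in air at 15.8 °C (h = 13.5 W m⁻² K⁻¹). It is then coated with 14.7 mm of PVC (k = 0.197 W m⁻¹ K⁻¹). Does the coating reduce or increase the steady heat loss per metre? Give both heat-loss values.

increases: 16.1 → 19.1 W/m

Critical radius for a cylinder: r_cr = k/h = 0.0146 m = 1.46 cm.
Outer radius after coating: r₂ = 0.00664 + 0.0147 = 0.02134 m.
r₁ < r_cr < r₂: heat loss rises to a maximum at r_cr then falls. Whether the coating helps depends on whether Q(r₂) has dropped back below Q(r₁).
Bare: R = 1/(2πr₁h) = 1.775 m·K/W; Q = 28.5/1.775 = 16.1 W/m.
Coated: R = R_cond + R_conv = 1.496 m·K/W; Q = 28.5/1.496 = 19.1 W/m.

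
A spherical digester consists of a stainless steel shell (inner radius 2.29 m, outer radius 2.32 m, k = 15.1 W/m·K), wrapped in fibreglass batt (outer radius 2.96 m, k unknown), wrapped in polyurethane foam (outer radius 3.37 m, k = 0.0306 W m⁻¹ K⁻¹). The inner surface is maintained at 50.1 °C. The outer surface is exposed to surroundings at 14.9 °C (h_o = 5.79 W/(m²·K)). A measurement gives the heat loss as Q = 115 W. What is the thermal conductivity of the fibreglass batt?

k = 0.0375 W/m·K

ΣR = ΔT/Q = |50.1 − 14.9|/115 = 0.3061 K/W
Known resistances:
  R_stainless steel = (1/2.29 − 1/2.32)/(4πk) = 0.005647/(4π·15.1) = 2.976×10^-5 K/W
  R_polyurethane foam = (1/2.96 − 1/3.37)/(4πk) = 0.04110/(4π·0.0306) = 0.1069 K/W
  R_conv,out = 1/(4πr²h) = 1/(4π·3.37²·5.79) = 0.001210 K/W
R_fibreglass batt = ΣR − ΣR_known = 0.3061 − 0.1081 = 0.1980 K/W
(1/r₁−1/r₂)/(4πk) = 0.1980 ⇒ k = 0.09320/(4π·0.1980) = 0.0375 W/m·K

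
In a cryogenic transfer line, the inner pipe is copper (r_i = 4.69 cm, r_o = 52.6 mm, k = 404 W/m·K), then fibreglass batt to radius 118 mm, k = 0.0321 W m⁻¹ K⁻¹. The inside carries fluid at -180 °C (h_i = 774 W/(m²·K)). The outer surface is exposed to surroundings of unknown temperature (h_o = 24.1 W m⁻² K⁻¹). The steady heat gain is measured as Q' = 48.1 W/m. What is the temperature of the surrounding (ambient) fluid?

T_out = 15.6 °C

Series resistances:
  R'_conv,in = 1/(2πr h) = 1/(2π·0.0469·774) = 0.004384 m·K/W
  R'_copper = ln(0.0526/0.0469)/(2πk) = 0.1147/(2π·404) = 4.519×10^-5 m·K/W
  R'_fibreglass batt = ln(0.118/0.0526)/(2πk) = 0.8080/(2π·0.0321) = 4.006 m·K/W
  R'_conv,out = 1/(2πr h) = 1/(2π·0.118·24.1) = 0.05597 m·K/W
ΣR = 4.066 m·K/W
ΔT = Q'·ΣR = 48.1 × 4.066 = 195.6 K
Heat flows inward, so T_out = T_in + ΔT = -180 + 195.6 = 15.6 °C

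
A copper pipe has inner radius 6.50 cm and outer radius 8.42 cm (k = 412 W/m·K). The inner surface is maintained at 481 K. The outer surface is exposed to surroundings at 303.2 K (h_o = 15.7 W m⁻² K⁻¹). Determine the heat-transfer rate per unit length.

Q' = 1480 W/m

Treat each layer as a resistance in series:
  R'_copper = ln(0.0842/0.0650)/(2πk) = 0.2588/(2π·412) = 9.998×10^-5 m·K/W
  R'_conv,out = 1/(2πr h) = 1/(2π·0.0842·15.7) = 0.1204 m·K/W
ΣR = 9.998×10^-5 + 0.1204 = 0.1205 m·K/W
Q' = ΔT/ΣR = (481 K − 303.2 K)/0.1205 = 1480 W/m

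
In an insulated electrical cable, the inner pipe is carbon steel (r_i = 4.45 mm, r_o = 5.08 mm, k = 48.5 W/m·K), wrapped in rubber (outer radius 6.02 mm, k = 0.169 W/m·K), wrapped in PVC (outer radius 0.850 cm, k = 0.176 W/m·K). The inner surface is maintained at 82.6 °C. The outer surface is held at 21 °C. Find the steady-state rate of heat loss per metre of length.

Treat each layer as a resistance in series:
  R'_carbon steel = ln(0.00508/0.00445)/(2πk) = 0.1324/(2π·48.5) = 4.345×10^-4 m·K/W
  R'_rubber = ln(0.00602/0.00508)/(2πk) = 0.1698/(2π·0.169) = 0.1599 m·K/W
  R'_PVC = ln(0.00850/0.00602)/(2πk) = 0.3450/(2π·0.176) = 0.3120 m·K/W
ΣR = 4.345×10^-4 + 0.1599 + 0.3120 = 0.4723 m·K/W
Q' = ΔT/ΣR = (82.6 °C − 21 °C)/0.4723 = 130 W/m

Q' = 130 W/m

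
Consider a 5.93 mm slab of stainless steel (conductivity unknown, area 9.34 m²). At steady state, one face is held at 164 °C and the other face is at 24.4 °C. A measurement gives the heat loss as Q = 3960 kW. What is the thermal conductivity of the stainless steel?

k = 18.0 W/m·K

ΣR = ΔT/Q = |164 − 24.4|/3.96×10^6 = 3.525×10^-5 K/W
L/(kA) = 3.525×10^-5 ⇒ k = 0.00593/(3.525×10^-5·9.34) = 18.0 W/m·K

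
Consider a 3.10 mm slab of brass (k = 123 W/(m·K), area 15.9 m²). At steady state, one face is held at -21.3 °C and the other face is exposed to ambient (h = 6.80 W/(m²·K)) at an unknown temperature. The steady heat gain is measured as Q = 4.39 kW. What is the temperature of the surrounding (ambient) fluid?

Sum the resistances:
  R_brass = L/(kA) = 0.00310/(123·15.9) = 1.585×10^-6 K/W
  R_conv,out = 1/(hA) = 1/(6.80·15.9) = 0.009249 K/W
ΣR = 0.009251 K/W
ΔT = Q·ΣR = 4390 × 0.009251 = 40.61 K
Heat flows inward, so T_out = T_in + ΔT = -21.3 + 40.61 = 19.3 °C

T_out = 19.3 °C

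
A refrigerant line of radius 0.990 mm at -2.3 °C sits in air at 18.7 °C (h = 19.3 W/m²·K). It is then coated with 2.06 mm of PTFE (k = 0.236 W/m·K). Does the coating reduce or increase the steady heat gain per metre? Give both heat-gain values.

increases: 2.52 → 6.06 W/m

Critical radius for a cylinder: r_cr = k/h = 0.0122 m = 1.22 cm.
Outer radius after coating: r₂ = 9.90×10^-4 + 0.00206 = 0.003050 m.
Since r₁ < r_cr and r₂ ≤ r_cr, the coating moves toward the maximum at r_cr — heat gain rises.
Bare: R = 1/(2πr₁h) = 8.330 m·K/W; Q = 21/8.330 = 2.52 W/m.
Coated: R = R_cond + R_conv = 3.463 m·K/W; Q = 21/3.463 = 6.06 W/m.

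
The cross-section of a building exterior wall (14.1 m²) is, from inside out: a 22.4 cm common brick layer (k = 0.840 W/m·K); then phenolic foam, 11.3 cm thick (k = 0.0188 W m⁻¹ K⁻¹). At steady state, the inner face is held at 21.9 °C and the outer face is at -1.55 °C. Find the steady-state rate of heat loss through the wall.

Q = 52.7 W

Series thermal resistances, inner to outer:
  R_common brick = L/(kA) = 0.224/(0.840·14.1) = 0.01891 K/W
  R_phenolic foam = L/(kA) = 0.113/(0.0188·14.1) = 0.4263 K/W
ΣR = 0.01891 + 0.4263 = 0.4452 K/W
Q = ΔT/ΣR = (21.9 °C − -1.55 °C)/0.4452 = 52.7 W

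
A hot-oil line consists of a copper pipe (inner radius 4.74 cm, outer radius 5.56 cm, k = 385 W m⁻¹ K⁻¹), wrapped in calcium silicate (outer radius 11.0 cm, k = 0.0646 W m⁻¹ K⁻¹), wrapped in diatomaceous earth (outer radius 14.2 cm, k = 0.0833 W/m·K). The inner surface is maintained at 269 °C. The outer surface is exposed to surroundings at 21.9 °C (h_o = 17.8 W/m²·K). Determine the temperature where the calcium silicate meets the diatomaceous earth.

Series thermal resistances, inner to outer:
  R'_copper = ln(0.0556/0.0474)/(2πk) = 0.1596/(2π·385) = 6.596×10^-5 m·K/W
  R'_calcium silicate = ln(0.110/0.0556)/(2πk) = 0.6823/(2π·0.0646) = 1.681 m·K/W
  R'_diatomaceous earth = ln(0.142/0.110)/(2πk) = 0.2553/(2π·0.0833) = 0.4879 m·K/W
  R'_conv,out = 1/(2πr h) = 1/(2π·0.142·17.8) = 0.06297 m·K/W
ΣR = 6.596×10^-5 + 1.681 + 0.4879 + 0.06297 = 2.232 m·K/W
Q' = ΔT/ΣR = (269 °C − 21.9 °C)/2.232 = 110.7 W/m
From the inner boundary to the calcium silicate/diatomaceous earth interface, ΣR_partial = 1.681 m·K/W.
T_interface = T_in − Q'·ΣR_partial = 269 °C − (110.7)(1.681) = 82.9 °C

T = 82.9 °C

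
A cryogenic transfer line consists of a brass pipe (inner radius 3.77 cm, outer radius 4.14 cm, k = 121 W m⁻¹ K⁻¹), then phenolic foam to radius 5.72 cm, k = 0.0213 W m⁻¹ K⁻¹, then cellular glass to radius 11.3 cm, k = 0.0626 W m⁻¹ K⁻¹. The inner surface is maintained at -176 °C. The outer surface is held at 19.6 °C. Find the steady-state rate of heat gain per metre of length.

Q' = 47.2 W/m

Treat each layer as a resistance in series:
  R'_brass = ln(0.0414/0.0377)/(2πk) = 0.09362/(2π·121) = 1.231×10^-4 m·K/W
  R'_phenolic foam = ln(0.0572/0.0414)/(2πk) = 0.3233/(2π·0.0213) = 2.416 m·K/W
  R'_cellular glass = ln(0.113/0.0572)/(2πk) = 0.6808/(2π·0.0626) = 1.731 m·K/W
ΣR = 1.231×10^-4 + 2.416 + 1.731 = 4.147 m·K/W
Q' = ΔT/ΣR = (-176 °C − 19.6 °C)/4.147 = -47.2 W/m
(Negative Q' ⇒ heat flows inward; heat gain = 47.2 W/m.)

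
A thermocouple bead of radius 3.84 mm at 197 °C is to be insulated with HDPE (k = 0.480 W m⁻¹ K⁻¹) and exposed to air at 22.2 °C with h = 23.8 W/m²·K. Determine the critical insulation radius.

For a sphere, r_cr = 2k_ins/h = 2·0.480/23.8 = 0.0403 m = 4.03 cm

r_cr = 4.03 cm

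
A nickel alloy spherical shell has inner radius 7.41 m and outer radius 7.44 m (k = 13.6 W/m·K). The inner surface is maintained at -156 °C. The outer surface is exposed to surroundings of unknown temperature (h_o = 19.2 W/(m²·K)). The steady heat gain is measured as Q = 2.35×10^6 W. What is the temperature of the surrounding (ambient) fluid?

T_out = 27.4 °C

Series resistances:
  R_nickel alloy = (1/7.41 − 1/7.44)/(4πk) = 5.442×10^-4/(4π·13.6) = 3.184×10^-6 K/W
  R_conv,out = 1/(4πr²h) = 1/(4π·7.44²·19.2) = 7.488×10^-5 K/W
ΣR = 7.806×10^-5 K/W
ΔT = Q·ΣR = 2.35×10^6 × 7.806×10^-5 = 183.4 K
Heat flows inward, so T_out = T_in + ΔT = -156 + 183.4 = 27.4 °C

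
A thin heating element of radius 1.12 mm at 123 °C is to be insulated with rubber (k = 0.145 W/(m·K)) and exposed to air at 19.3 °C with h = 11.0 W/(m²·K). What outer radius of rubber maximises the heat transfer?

r_cr = 1.32 cm

For a cylinder, r_cr = k_ins/h = 0.145/11.0 = 0.0132 m = 1.32 cm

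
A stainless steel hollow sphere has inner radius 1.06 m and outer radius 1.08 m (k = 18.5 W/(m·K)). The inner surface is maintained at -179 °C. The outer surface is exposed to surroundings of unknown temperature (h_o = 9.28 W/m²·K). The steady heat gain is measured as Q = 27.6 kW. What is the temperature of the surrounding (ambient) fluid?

Sum the resistances:
  R_stainless steel = (1/1.06 − 1/1.08)/(4πk) = 0.01747/(4π·18.5) = 7.515×10^-5 K/W
  R_conv,out = 1/(4πr²h) = 1/(4π·1.08²·9.28) = 0.007352 K/W
ΣR = 0.007427 K/W
ΔT = Q·ΣR = 27600 × 0.007427 = 205.0 K
Heat flows inward, so T_out = T_in + ΔT = -179 + 205.0 = 26.0 °C

T_out = 26.0 °C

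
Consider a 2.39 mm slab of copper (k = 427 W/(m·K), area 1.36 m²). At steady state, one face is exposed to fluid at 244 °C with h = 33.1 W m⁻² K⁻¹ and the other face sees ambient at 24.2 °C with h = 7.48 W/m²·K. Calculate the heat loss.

Treat each layer as a resistance in series:
  R_conv,in = 1/(hA) = 1/(33.1·1.36) = 0.02221 K/W
  R_copper = L/(kA) = 0.00239/(427·1.36) = 4.116×10^-6 K/W
  R_conv,out = 1/(hA) = 1/(7.48·1.36) = 0.09830 K/W
ΣR = 0.02221 + 4.116×10^-6 + 0.09830 = 0.1205 K/W
Q = ΔT/ΣR = (244 °C − 24.2 °C)/0.1205 = 1820 W

Q = 1820 W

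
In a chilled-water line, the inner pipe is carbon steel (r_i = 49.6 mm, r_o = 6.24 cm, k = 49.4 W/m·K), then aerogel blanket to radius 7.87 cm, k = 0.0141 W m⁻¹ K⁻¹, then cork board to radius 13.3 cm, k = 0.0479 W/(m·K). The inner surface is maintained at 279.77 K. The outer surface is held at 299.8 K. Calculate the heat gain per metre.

Treat each layer as a resistance in series:
  R'_carbon steel = ln(0.0624/0.0496)/(2πk) = 0.2296/(2π·49.4) = 7.396×10^-4 m·K/W
  R'_aerogel blanket = ln(0.0787/0.0624)/(2πk) = 0.2321/(2π·0.0141) = 2.620 m·K/W
  R'_cork board = ln(0.133/0.0787)/(2πk) = 0.5247/(2π·0.0479) = 1.743 m·K/W
ΣR = 7.396×10^-4 + 2.620 + 1.743 = 4.364 m·K/W
Q' = ΔT/ΣR = (279.77 K − 299.8 K)/4.364 = -4.59 W/m
(Negative Q' ⇒ heat flows inward; heat gain = 4.59 W/m.)

Q' = 4.59 W/m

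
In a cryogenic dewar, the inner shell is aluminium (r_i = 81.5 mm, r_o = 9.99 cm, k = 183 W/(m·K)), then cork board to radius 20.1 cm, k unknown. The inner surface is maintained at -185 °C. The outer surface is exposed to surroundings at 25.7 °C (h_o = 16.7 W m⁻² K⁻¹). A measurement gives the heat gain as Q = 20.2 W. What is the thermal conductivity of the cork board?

k = 0.0389 W/m·K

ΣR = ΔT/Q = |-185 − 25.7|/20.2 = 10.43 K/W
Known resistances:
  R_aluminium = (1/0.0815 − 1/0.0999)/(4πk) = 2.260/(4π·183) = 9.827×10^-4 K/W
  R_conv,out = 1/(4πr²h) = 1/(4π·0.201²·16.7) = 0.1179 K/W
R_cork board = ΣR − ΣR_known = 10.43 − 0.1189 = 10.31 K/W
(1/r₁−1/r₂)/(4πk) = 10.31 ⇒ k = 5.035/(4π·10.31) = 0.0389 W/m·K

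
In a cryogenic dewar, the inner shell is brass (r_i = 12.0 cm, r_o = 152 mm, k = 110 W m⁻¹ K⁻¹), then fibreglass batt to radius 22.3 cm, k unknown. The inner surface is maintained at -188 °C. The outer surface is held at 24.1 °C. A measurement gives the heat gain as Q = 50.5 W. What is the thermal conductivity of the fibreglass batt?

ΣR = ΔT/Q = |-188 − 24.1|/50.5 = 4.200 K/W
Known resistances:
  R_brass = (1/0.120 − 1/0.152)/(4πk) = 1.754/(4π·110) = 0.001269 K/W
R_fibreglass batt = ΣR − ΣR_known = 4.200 − 0.001269 = 4.199 K/W
(1/r₁−1/r₂)/(4πk) = 4.199 ⇒ k = 2.095/(4π·4.199) = 0.0397 W/m·K

k = 0.0397 W/m·K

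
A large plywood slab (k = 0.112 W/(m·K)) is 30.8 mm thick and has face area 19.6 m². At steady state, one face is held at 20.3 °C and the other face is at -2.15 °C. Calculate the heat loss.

Q = kA·ΔT/L = 0.112 × 19.6 × |20.3 °C − -2.15 °C| / 0.0308 = 1600 W

Q = 1600 W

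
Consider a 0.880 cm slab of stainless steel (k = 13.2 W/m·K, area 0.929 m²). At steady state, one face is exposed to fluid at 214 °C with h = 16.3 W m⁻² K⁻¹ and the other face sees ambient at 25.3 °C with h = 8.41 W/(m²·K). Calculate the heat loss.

Q = 969 W

Treat each layer as a resistance in series:
  R_conv,in = 1/(hA) = 1/(16.3·0.929) = 0.06604 K/W
  R_stainless steel = L/(kA) = 0.00880/(13.2·0.929) = 7.176×10^-4 K/W
  R_conv,out = 1/(hA) = 1/(8.41·0.929) = 0.1280 K/W
ΣR = 0.06604 + 7.176×10^-4 + 0.1280 = 0.1948 K/W
Q = ΔT/ΣR = (214 °C − 25.3 °C)/0.1948 = 969 W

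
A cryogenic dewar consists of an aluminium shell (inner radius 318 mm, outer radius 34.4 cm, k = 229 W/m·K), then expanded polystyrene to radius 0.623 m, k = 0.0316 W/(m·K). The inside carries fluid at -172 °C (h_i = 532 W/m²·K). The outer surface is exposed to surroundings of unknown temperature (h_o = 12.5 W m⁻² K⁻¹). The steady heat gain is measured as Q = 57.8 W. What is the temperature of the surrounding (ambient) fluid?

T_out = 18.5 °C

Series resistances:
  R_conv,in = 1/(4πr²h) = 1/(4π·0.318²·532) = 0.001479 K/W
  R_aluminium = (1/0.318 − 1/0.344)/(4πk) = 0.2377/(4π·229) = 8.259×10^-5 K/W
  R_expanded polystyrene = (1/0.344 − 1/0.623)/(4πk) = 1.302/(4π·0.0316) = 3.278 K/W
  R_conv,out = 1/(4πr²h) = 1/(4π·0.623²·12.5) = 0.01640 K/W
ΣR = 3.296 K/W
ΔT = Q·ΣR = 57.8 × 3.296 = 190.5 K
Heat flows inward, so T_out = T_in + ΔT = -172 + 190.5 = 18.5 °C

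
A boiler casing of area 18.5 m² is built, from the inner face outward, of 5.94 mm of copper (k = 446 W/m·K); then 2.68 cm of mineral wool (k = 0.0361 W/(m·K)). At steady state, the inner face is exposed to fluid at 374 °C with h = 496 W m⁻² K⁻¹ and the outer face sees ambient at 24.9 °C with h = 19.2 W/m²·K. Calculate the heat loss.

Q = 8.11 kW

Resistance network (inner→outer):
  R_conv,in = 1/(hA) = 1/(496·18.5) = 1.090×10^-4 K/W
  R_copper = L/(kA) = 0.00594/(446·18.5) = 7.199×10^-7 K/W
  R_mineral wool = L/(kA) = 0.0268/(0.0361·18.5) = 0.04013 K/W
  R_conv,out = 1/(hA) = 1/(19.2·18.5) = 0.002815 K/W
ΣR = 1.090×10^-4 + 7.199×10^-7 + 0.04013 + 0.002815 = 0.04305 K/W
Q = ΔT/ΣR = (374 °C − 24.9 °C)/0.04305 = 8110 W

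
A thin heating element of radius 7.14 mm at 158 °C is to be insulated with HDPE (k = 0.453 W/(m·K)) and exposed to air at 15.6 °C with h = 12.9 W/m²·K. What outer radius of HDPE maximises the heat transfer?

For a cylinder, r_cr = k_ins/h = 0.453/12.9 = 0.0351 m = 3.51 cm

r_cr = 3.51 cm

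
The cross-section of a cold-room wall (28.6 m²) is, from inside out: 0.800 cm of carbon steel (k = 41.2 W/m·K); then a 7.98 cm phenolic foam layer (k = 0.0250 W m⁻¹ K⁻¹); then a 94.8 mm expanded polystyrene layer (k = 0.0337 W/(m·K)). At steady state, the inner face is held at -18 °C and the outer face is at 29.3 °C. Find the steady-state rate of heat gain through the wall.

Resistance network (inner→outer):
  R_carbon steel = L/(kA) = 0.00800/(41.2·28.6) = 6.789×10^-6 K/W
  R_phenolic foam = L/(kA) = 0.0798/(0.0250·28.6) = 0.1116 K/W
  R_expanded polystyrene = L/(kA) = 0.0948/(0.0337·28.6) = 0.09836 K/W
ΣR = 6.789×10^-6 + 0.1116 + 0.09836 = 0.2100 K/W
Q = ΔT/ΣR = (-18 °C − 29.3 °C)/0.2100 = -225 W
(Negative Q ⇒ heat flows inward; heat gain = 225 W.)

Q = 225 W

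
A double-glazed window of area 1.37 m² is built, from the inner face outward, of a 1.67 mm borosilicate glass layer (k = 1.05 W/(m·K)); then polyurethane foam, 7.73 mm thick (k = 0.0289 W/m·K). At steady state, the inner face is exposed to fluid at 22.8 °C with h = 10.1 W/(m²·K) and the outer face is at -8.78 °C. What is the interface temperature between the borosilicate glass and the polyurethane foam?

T = 14.2 °C

Treat each layer as a resistance in series:
  R_conv,in = 1/(hA) = 1/(10.1·1.37) = 0.07227 K/W
  R_borosilicate glass = L/(kA) = 0.00167/(1.05·1.37) = 0.001161 K/W
  R_polyurethane foam = L/(kA) = 0.00773/(0.0289·1.37) = 0.1952 K/W
ΣR = 0.07227 + 0.001161 + 0.1952 = 0.2686 K/W
Q = ΔT/ΣR = (22.8 °C − -8.78 °C)/0.2686 = 117.6 W
From the inner boundary to the borosilicate glass/polyurethane foam interface, ΣR_partial = 0.07343 K/W.
T_interface = T_in − Q·ΣR_partial = 22.8 °C − (117.6)(0.07343) = 14.2 °C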